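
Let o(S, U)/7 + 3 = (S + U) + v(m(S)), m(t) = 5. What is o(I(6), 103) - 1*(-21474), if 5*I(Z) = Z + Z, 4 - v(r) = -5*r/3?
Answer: 334157/15 ≈ 22277.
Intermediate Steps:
v(r) = 4 + 5*r/3 (v(r) = 4 - (-5)/(3/r) = 4 - (-5)*r/3 = 4 + 5*r/3)
I(Z) = 2*Z/5 (I(Z) = (Z + Z)/5 = (2*Z)/5 = 2*Z/5)
o(S, U) = 196/3 + 7*S + 7*U (o(S, U) = -21 + 7*((S + U) + (4 + (5/3)*5)) = -21 + 7*((S + U) + (4 + 25/3)) = -21 + 7*((S + U) + 37/3) = -21 + 7*(37/3 + S + U) = -21 + (259/3 + 7*S + 7*U) = 196/3 + 7*S + 7*U)
o(I(6), 103) - 1*(-21474) = (196/3 + 7*((⅖)*6) + 7*103) - 1*(-21474) = (196/3 + 7*(12/5) + 721) + 21474 = (196/3 + 84/5 + 721) + 21474 = 12047/15 + 21474 = 334157/15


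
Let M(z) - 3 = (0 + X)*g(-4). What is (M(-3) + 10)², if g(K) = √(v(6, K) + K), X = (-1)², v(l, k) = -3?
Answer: (13 + I*√7)² ≈ 162.0 + 68.79*I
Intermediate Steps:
X = 1
g(K) = √(-3 + K)
M(z) = 3 + I*√7 (M(z) = 3 + (0 + 1)*√(-3 - 4) = 3 + 1*√(-7) = 3 + 1*(I*√7) = 3 + I*√7)
(M(-3) + 10)² = ((3 + I*√7) + 10)² = (13 + I*√7)²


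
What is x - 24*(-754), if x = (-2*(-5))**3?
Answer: 19096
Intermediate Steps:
x = 1000 (x = 10**3 = 1000)
x - 24*(-754) = 1000 - 24*(-754) = 1000 - 1*(-18096) = 1000 + 18096 = 19096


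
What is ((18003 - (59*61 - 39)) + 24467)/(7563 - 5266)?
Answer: 38910/2297 ≈ 16.939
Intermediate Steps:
((18003 - (59*61 - 39)) + 24467)/(7563 - 5266) = ((18003 - (3599 - 39)) + 24467)/2297 = ((18003 - 1*3560) + 24467)*(1/2297) = ((18003 - 3560) + 24467)*(1/2297) = (14443 + 24467)*(1/2297) = 38910*(1/2297) = 38910/2297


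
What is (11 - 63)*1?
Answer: -52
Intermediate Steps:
(11 - 63)*1 = -52*1 = -52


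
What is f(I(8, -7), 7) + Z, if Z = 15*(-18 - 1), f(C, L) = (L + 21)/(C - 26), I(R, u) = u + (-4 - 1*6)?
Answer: -12283/43 ≈ -285.65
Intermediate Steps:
I(R, u) = -10 + u (I(R, u) = u + (-4 - 6) = u - 10 = -10 + u)
f(C, L) = (21 + L)/(-26 + C)
Z = -285 (Z = 15*(-19) = -285)
f(I(8, -7), 7) + Z = (21 + 7)/(-26 + (-10 - 7)) - 285 = 28/(-26 - 17) - 285 = 28/(-43) - 285 = -1/43*28 - 285 = -28/43 - 285 = -12283/43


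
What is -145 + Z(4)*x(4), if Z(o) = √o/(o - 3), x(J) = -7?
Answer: -159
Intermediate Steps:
Z(o) = √o/(-3 + o)
-145 + Z(4)*x(4) = -145 + (√4/(-3 + 4))*(-7) = -145 + (2/1)*(-7) = -145 + (2*1)*(-7) = -145 + 2*(-7) = -145 - 14 = -159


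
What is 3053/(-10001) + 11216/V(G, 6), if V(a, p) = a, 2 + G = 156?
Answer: 55850527/770077 ≈ 72.526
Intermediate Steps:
G = 154 (G = -2 + 156 = 154)
3053/(-10001) + 11216/V(G, 6) = 3053/(-10001) + 11216/154 = 3053*(-1/10001) + 11216*(1/154) = -3053/10001 + 5608/77 = 55850527/770077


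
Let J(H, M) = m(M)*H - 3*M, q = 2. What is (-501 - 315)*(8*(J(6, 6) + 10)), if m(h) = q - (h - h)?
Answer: -26112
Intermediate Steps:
m(h) = 2 (m(h) = 2 - (h - h) = 2 - 1*0 = 2 + 0 = 2)
J(H, M) = -3*M + 2*H (J(H, M) = 2*H - 3*M = -3*M + 2*H)
(-501 - 315)*(8*(J(6, 6) + 10)) = (-501 - 315)*(8*((-3*6 + 2*6) + 10)) = -6528*((-18 + 12) + 10) = -6528*(-6 + 10) = -6528*4 = -816*32 = -26112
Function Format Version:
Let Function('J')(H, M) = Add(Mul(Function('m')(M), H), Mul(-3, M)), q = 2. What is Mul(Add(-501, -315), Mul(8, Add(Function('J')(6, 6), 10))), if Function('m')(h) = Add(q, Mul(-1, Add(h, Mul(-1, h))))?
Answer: -26112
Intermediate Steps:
Function('m')(h) = 2 (Function('m')(h) = Add(2, Mul(-1, Add(h, Mul(-1, h)))) = Add(2, Mul(-1, 0)) = Add(2, 0) = 2)
Function('J')(H, M) = Add(Mul(-3, M), Mul(2, H)) (Function('J')(H, M) = Add(Mul(2, H), Mul(-3, M)) = Add(Mul(-3, M), Mul(2, H)))
Mul(Add(-501, -315), Mul(8, Add(Function('J')(6, 6), 10))) = Mul(Add(-501, -315), Mul(8, Add(Add(Mul(-3, 6), Mul(2, 6)), 10))) = Mul(-816, Mul(8, Add(Add(-18, 12), 10))) = Mul(-816, Mul(8, Add(-6, 10))) = Mul(-816, Mul(8, 4)) = Mul(-816, 32) = -26112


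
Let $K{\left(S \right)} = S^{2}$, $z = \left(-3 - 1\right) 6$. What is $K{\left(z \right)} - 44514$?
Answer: $-43938$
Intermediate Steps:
$z = -24$ ($z = \left(-4\right) 6 = -24$)
$K{\left(z \right)} - 44514 = \left(-24\right)^{2} - 44514 = 576 - 44514 = -43938$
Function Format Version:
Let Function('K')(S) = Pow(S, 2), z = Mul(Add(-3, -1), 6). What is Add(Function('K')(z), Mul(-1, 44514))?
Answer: -43938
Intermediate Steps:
z = -24 (z = Mul(-4, 6) = -24)
Add(Function('K')(z), Mul(-1, 44514)) = Add(Pow(-24, 2), Mul(-1, 44514)) = Add(576, -44514) = -43938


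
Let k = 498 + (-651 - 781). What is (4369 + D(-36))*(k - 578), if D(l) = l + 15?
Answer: -6574176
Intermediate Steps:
D(l) = 15 + l
k = -934 (k = 498 - 1432 = -934)
(4369 + D(-36))*(k - 578) = (4369 + (15 - 36))*(-934 - 578) = (4369 - 21)*(-1512) = 4348*(-1512) = -6574176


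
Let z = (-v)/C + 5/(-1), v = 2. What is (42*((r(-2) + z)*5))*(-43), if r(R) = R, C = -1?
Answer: 45150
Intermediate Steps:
z = -3 (z = -1*2/(-1) + 5/(-1) = -2*(-1) + 5*(-1) = 2 - 5 = -3)
(42*((r(-2) + z)*5))*(-43) = (42*((-2 - 3)*5))*(-43) = (42*(-5*5))*(-43) = (42*(-25))*(-43) = -1050*(-43) = 45150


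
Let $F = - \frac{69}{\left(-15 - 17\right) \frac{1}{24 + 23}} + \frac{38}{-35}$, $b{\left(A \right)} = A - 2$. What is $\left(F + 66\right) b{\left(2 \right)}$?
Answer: $0$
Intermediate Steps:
$b{\left(A \right)} = -2 + A$
$F = \frac{112289}{1120}$ ($F = - \frac{69}{\left(-32\right) \frac{1}{47}} + 38 \left(- \frac{1}{35}\right) = - \frac{69}{\left(-32\right) \frac{1}{47}} - \frac{38}{35} = - \frac{69}{- \frac{32}{47}} - \frac{38}{35} = \left(-69\right) \left(- \frac{47}{32}\right) - \frac{38}{35} = \frac{3243}{32} - \frac{38}{35} = \frac{112289}{1120} \approx 100.26$)
$\left(F + 66\right) b{\left(2 \right)} = \left(\frac{112289}{1120} + 66\right) \left(-2 + 2\right) = \frac{186209}{1120} \cdot 0 = 0$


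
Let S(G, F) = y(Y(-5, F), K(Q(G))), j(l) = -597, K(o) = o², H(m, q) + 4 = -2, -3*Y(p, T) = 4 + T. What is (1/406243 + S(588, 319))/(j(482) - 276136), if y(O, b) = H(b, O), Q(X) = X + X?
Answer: 2437457/112420844119 ≈ 2.1682e-5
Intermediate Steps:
Y(p, T) = -4/3 - T/3 (Y(p, T) = -(4 + T)/3 = -4/3 - T/3)
H(m, q) = -6 (H(m, q) = -4 - 2 = -6)
Q(X) = 2*X
y(O, b) = -6
S(G, F) = -6
(1/406243 + S(588, 319))/(j(482) - 276136) = (1/406243 - 6)/(-597 - 276136) = (1/406243 - 6)/(-276733) = -2437457/406243*(-1/276733) = 2437457/112420844119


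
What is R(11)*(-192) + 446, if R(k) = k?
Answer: -1666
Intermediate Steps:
R(11)*(-192) + 446 = 11*(-192) + 446 = -2112 + 446 = -1666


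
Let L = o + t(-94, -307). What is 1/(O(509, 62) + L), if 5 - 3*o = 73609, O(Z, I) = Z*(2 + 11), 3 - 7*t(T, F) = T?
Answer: -21/375980 ≈ -5.5854e-5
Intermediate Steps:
t(T, F) = 3/7 - T/7
O(Z, I) = 13*Z (O(Z, I) = Z*13 = 13*Z)
o = -73604/3 (o = 5/3 - ⅓*73609 = 5/3 - 73609/3 = -73604/3 ≈ -24535.)
L = -514937/21 (L = -73604/3 + (3/7 - ⅐*(-94)) = -73604/3 + (3/7 + 94/7) = -73604/3 + 97/7 = -514937/21 ≈ -24521.)
1/(O(509, 62) + L) = 1/(13*509 - 514937/21) = 1/(6617 - 514937/21) = 1/(-375980/21) = -21/375980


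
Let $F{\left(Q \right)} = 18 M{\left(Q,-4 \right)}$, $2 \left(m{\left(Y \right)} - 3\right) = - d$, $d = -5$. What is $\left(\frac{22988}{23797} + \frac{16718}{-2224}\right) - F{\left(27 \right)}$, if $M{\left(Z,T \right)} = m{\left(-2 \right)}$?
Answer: $- \frac{2793120603}{26462264} \approx -105.55$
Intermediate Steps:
$m{\left(Y \right)} = \frac{11}{2}$ ($m{\left(Y \right)} = 3 + \frac{\left(-1\right) \left(-5\right)}{2} = 3 + \frac{1}{2} \cdot 5 = 3 + \frac{5}{2} = \frac{11}{2}$)
$M{\left(Z,T \right)} = \frac{11}{2}$
$F{\left(Q \right)} = 99$ ($F{\left(Q \right)} = 18 \cdot \frac{11}{2} = 99$)
$\left(\frac{22988}{23797} + \frac{16718}{-2224}\right) - F{\left(27 \right)} = \left(\frac{22988}{23797} + \frac{16718}{-2224}\right) - 99 = \left(22988 \cdot \frac{1}{23797} + 16718 \left(- \frac{1}{2224}\right)\right) - 99 = \left(\frac{22988}{23797} - \frac{8359}{1112}\right) - 99 = - \frac{173356467}{26462264} - 99 = - \frac{2793120603}{26462264}$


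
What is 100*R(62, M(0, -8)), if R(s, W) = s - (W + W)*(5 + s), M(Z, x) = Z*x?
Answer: 6200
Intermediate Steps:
R(s, W) = s - 2*W*(5 + s)
100*R(62, M(0, -8)) = 100*(62 - 0*(-8) - 2*0*(-8)*62) = 100*(62 - 10*0 - 2*0*62) = 100*(62 + 0 + 0) = 100*62 = 6200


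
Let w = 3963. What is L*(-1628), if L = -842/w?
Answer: 1370776/3963 ≈ 345.89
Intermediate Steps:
L = -842/3963 ≈ -0.21247
L*(-1628) = -842/3963*(-1628) = 1370776/3963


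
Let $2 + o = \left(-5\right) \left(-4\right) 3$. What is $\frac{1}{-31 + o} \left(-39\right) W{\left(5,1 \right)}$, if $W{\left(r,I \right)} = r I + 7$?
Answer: $- \frac{52}{3} \approx -17.333$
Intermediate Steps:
$o = 58$ ($o = -2 + \left(-5\right) \left(-4\right) 3 = -2 + 20 \cdot 3 = -2 + 60 = 58$)
$W{\left(r,I \right)} = 7 + I r$ ($W{\left(r,I \right)} = I r + 7 = 7 + I r$)
$\frac{1}{-31 + o} \left(-39\right) W{\left(5,1 \right)} = \frac{1}{-31 + 58} \left(-39\right) \left(7 + 1 \cdot 5\right) = \frac{1}{27} \left(-39\right) \left(7 + 5\right) = \frac{1}{27} \left(-39\right) 12 = \left(- \frac{13}{9}\right) 12 = - \frac{52}{3}$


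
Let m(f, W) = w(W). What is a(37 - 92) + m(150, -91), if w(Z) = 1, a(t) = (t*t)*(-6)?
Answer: -18149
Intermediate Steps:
a(t) = -6*t² (a(t) = t²*(-6) = -6*t²)
m(f, W) = 1
a(37 - 92) + m(150, -91) = -6*(37 - 92)² + 1 = -6*(-55)² + 1 = -6*3025 + 1 = -18150 + 1 = -18149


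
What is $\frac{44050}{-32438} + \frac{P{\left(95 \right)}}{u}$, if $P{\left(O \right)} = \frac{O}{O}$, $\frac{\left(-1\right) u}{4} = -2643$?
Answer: $- \frac{232832081}{171467268} \approx -1.3579$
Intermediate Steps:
$u = 10572$ ($u = \left(-4\right) \left(-2643\right) = 10572$)
$P{\left(O \right)} = 1$
$\frac{44050}{-32438} + \frac{P{\left(95 \right)}}{u} = \frac{44050}{-32438} + 1 \cdot \frac{1}{10572} = 44050 \left(- \frac{1}{32438}\right) + 1 \cdot \frac{1}{10572} = - \frac{22025}{16219} + \frac{1}{10572} = - \frac{232832081}{171467268}$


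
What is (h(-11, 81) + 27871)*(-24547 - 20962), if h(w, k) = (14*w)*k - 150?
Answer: -693875723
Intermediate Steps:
h(w, k) = -150 + 14*k*w (h(w, k) = 14*k*w - 150 = -150 + 14*k*w)
(h(-11, 81) + 27871)*(-24547 - 20962) = ((-150 + 14*81*(-11)) + 27871)*(-24547 - 20962) = ((-150 - 12474) + 27871)*(-45509) = (-12624 + 27871)*(-45509) = 15247*(-45509) = -693875723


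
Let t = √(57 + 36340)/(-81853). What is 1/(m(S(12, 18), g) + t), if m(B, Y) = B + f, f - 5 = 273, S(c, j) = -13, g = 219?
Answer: 1775477106385/470501433155628 + 81853*√36397/470501433155628 ≈ 0.0037736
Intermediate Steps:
f = 278 (f = 5 + 273 = 278)
m(B, Y) = 278 + B (m(B, Y) = B + 278 = 278 + B)
t = -√36397/81853 (t = √36397*(-1/81853) = -√36397/81853 ≈ -0.0023308)
1/(m(S(12, 18), g) + t) = 1/((278 - 13) - √36397/81853) = 1/(265 - √36397/81853)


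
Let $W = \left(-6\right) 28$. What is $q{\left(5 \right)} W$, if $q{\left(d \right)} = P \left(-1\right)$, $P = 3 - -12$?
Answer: $2520$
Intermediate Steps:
$P = 15$ ($P = 3 + 12 = 15$)
$W = -168$
$q{\left(d \right)} = -15$ ($q{\left(d \right)} = 15 \left(-1\right) = -15$)
$q{\left(5 \right)} W = \left(-15\right) \left(-168\right) = 2520$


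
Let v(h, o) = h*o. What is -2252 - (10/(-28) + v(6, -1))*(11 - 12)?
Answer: -31617/14 ≈ -2258.4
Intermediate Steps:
-2252 - (10/(-28) + v(6, -1))*(11 - 12) = -2252 - (10/(-28) + 6*(-1))*(11 - 12) = -2252 - (10*(-1/28) - 6)*(-1) = -2252 - (-5/14 - 6)*(-1) = -2252 - (-89)*(-1)/14 = -2252 - 1*89/14 = -2252 - 89/14 = -31617/14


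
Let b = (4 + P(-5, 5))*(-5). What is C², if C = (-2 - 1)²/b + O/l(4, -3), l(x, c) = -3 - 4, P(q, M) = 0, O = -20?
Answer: 113569/19600 ≈ 5.7943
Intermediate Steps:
l(x, c) = -7
b = -20 (b = (4 + 0)*(-5) = 4*(-5) = -20)
C = 337/140 (C = (-2 - 1)²/(-20) - 20/(-7) = (-3)²*(-1/20) - 20*(-⅐) = 9*(-1/20) + 20/7 = -9/20 + 20/7 = 337/140 ≈ 2.4071)
C² = (337/140)² = 113569/19600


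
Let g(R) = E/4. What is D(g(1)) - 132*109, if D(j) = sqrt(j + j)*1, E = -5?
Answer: -14388 + I*sqrt(10)/2 ≈ -14388.0 + 1.5811*I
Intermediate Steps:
g(R) = -5/4
D(j) = sqrt(2)*sqrt(j) (D(j) = sqrt(2*j)*1 = (sqrt(2)*sqrt(j))*1 = sqrt(2)*sqrt(j))
D(g(1)) - 132*109 = sqrt(2)*sqrt(-5/4) - 132*109 = sqrt(2)*(I*sqrt(5)/2) - 14388 = I*sqrt(10)/2 - 14388 = -14388 + I*sqrt(10)/2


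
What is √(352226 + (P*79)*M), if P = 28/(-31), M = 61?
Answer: √334306294/31 ≈ 589.81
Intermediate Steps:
P = -28/31 (P = 28*(-1/31) = -28/31 ≈ -0.90323)
√(352226 + (P*79)*M) = √(352226 - 28/31*79*61) = √(352226 - 2212/31*61) = √(352226 - 134932/31) = √(10784074/31) = √334306294/31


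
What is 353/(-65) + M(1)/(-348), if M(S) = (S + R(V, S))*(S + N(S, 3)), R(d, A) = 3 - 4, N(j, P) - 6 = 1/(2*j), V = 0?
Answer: -353/65 ≈ -5.4308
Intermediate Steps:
N(j, P) = 6 + 1/(2*j)
R(d, A) = -1
M(S) = (-1 + S)*(6 + S + 1/(2*S)) (M(S) = (S - 1)*(S + (6 + 1/(2*S))) = (-1 + S)*(6 + S + 1/(2*S)))
353/(-65) + M(1)/(-348) = 353/(-65) + (-11/2 + 1² + 5*1 - ½/1)/(-348) = 353*(-1/65) + (-11/2 + 1 + 5 - ½*1)*(-1/348) = -353/65 + (-11/2 + 1 + 5 - ½)*(-1/348) = -353/65 + 0*(-1/348) = -353/65 + 0 = -353/65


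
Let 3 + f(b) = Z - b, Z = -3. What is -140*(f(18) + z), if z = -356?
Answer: 53200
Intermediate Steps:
f(b) = -6 - b (f(b) = -3 + (-3 - b) = -6 - b)
-140*(f(18) + z) = -140*((-6 - 1*18) - 356) = -140*((-6 - 18) - 356) = -140*(-24 - 356) = -140*(-380) = 53200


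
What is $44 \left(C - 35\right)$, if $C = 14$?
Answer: $-924$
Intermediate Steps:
$44 \left(C - 35\right) = 44 \left(14 - 35\right) = 44 \left(-21\right) = -924$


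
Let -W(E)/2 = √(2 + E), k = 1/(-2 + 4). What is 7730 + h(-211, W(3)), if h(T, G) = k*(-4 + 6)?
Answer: 7731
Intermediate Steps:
k = ½ (k = 1/2 = ½ ≈ 0.50000)
W(E) = -2*√(2 + E)
h(T, G) = 1 (h(T, G) = (-4 + 6)/2 = (½)*2 = 1)
7730 + h(-211, W(3)) = 7730 + 1 = 7731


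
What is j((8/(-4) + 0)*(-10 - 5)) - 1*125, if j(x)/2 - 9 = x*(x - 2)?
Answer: 1573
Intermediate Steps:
j(x) = 18 + 2*x*(-2 + x) (j(x) = 18 + 2*(x*(x - 2)) = 18 + 2*(x*(-2 + x)) = 18 + 2*x*(-2 + x))
j((8/(-4) + 0)*(-10 - 5)) - 1*125 = (18 - 4*(8/(-4) + 0)*(-10 - 5) + 2*((8/(-4) + 0)*(-10 - 5))²) - 1*125 = (18 - 4*(8*(-¼) + 0)*(-15) + 2*((8*(-¼) + 0)*(-15))²) - 125 = (18 - 4*(-2 + 0)*(-15) + 2*((-2 + 0)*(-15))²) - 125 = (18 - (-8)*(-15) + 2*(-2*(-15))²) - 125 = (18 - 4*30 + 2*30²) - 125 = (18 - 120 + 2*900) - 125 = (18 - 120 + 1800) - 125 = 1698 - 125 = 1573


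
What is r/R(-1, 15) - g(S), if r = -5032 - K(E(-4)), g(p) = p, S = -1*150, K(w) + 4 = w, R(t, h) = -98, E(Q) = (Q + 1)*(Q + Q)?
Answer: 9876/49 ≈ 201.55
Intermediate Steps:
E(Q) = 2*Q*(1 + Q) (E(Q) = (1 + Q)*(2*Q) = 2*Q*(1 + Q))
K(w) = -4 + w
S = -150
r = -5052 (r = -5032 - (-4 + 2*(-4)*(1 - 4)) = -5032 - (-4 + 2*(-4)*(-3)) = -5032 - (-4 + 24) = -5032 - 1*20 = -5032 - 20 = -5052)
r/R(-1, 15) - g(S) = -5052/(-98) - 1*(-150) = -5052*(-1/98) + 150 = 2526/49 + 150 = 9876/49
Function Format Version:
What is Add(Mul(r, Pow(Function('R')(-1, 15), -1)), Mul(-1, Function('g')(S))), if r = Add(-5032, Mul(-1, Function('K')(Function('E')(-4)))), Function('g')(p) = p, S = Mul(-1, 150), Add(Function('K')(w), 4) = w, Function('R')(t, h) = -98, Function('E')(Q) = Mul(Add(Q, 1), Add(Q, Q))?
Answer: Rational(9876, 49) ≈ 201.55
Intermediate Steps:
Function('E')(Q) = Mul(2, Q, Add(1, Q)) (Function('E')(Q) = Mul(Add(1, Q), Mul(2, Q)) = Mul(2, Q, Add(1, Q)))
Function('K')(w) = Add(-4, w)
S = -150
r = -5052 (r = Add(-5032, Mul(-1, Add(-4, Mul(2, -4, Add(1, -4))))) = Add(-5032, Mul(-1, Add(-4, Mul(2, -4, -3)))) = Add(-5032, Mul(-1, Add(-4, 24))) = Add(-5032, Mul(-1, 20)) = Add(-5032, -20) = -5052)
Add(Mul(r, Pow(Function('R')(-1, 15), -1)), Mul(-1, Function('g')(S))) = Add(Mul(-5052, Pow(-98, -1)), Mul(-1, -150)) = Add(Mul(-5052, Rational(-1, 98)), 150) = Add(Rational(2526, 49), 150) = Rational(9876, 49)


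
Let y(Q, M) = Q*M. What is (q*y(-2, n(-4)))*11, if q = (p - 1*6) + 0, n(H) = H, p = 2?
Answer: -352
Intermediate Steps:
y(Q, M) = M*Q
q = -4 (q = (2 - 1*6) + 0 = (2 - 6) + 0 = -4 + 0 = -4)
(q*y(-2, n(-4)))*11 = -(-16)*(-2)*11 = -4*8*11 = -32*11 = -352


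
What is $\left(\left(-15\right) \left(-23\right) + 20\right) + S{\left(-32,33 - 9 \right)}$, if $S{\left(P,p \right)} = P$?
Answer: $333$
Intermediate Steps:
$\left(\left(-15\right) \left(-23\right) + 20\right) + S{\left(-32,33 - 9 \right)} = \left(\left(-15\right) \left(-23\right) + 20\right) - 32 = \left(345 + 20\right) - 32 = 365 - 32 = 333$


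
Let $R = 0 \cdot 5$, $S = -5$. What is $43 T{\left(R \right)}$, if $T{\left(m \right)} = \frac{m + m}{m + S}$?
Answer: $0$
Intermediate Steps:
$R = 0$
$T{\left(m \right)} = \frac{2 m}{-5 + m}$ ($T{\left(m \right)} = \frac{m + m}{m - 5} = \frac{2 m}{-5 + m}$)
$43 T{\left(R \right)} = 43 \cdot 2 \cdot 0 \frac{1}{-5 + 0} = 43 \cdot 2 \cdot 0 \frac{1}{-5} = 43 \cdot 2 \cdot 0 \left(- \frac{1}{5}\right) = 43 \cdot 0 = 0$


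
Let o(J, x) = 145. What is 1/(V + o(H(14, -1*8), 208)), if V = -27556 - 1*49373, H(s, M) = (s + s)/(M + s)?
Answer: -1/76784 ≈ -1.3024e-5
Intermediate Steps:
H(s, M) = 2*s/(M + s) (H(s, M) = (2*s)/(M + s) = 2*s/(M + s))
V = -76929 (V = -27556 - 49373 = -76929)
1/(V + o(H(14, -1*8), 208)) = 1/(-76929 + 145) = 1/(-76784) = -1/76784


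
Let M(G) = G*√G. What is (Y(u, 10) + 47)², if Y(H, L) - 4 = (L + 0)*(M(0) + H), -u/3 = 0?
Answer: 2601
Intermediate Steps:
u = 0 (u = -3*0 = 0)
M(G) = G^(3/2)
Y(H, L) = 4 + H*L (Y(H, L) = 4 + (L + 0)*(0^(3/2) + H) = 4 + L*(0 + H) = 4 + L*H = 4 + H*L)
(Y(u, 10) + 47)² = ((4 + 0*10) + 47)² = ((4 + 0) + 47)² = (4 + 47)² = 51² = 2601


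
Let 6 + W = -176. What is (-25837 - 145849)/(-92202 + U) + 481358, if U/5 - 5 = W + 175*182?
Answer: 31847917668/66163 ≈ 4.8136e+5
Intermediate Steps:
W = -182 (W = -6 - 176 = -182)
U = 158365 (U = 25 + 5*(-182 + 175*182) = 25 + 5*(-182 + 31850) = 25 + 5*31668 = 25 + 158340 = 158365)
(-25837 - 145849)/(-92202 + U) + 481358 = (-25837 - 145849)/(-92202 + 158365) + 481358 = -171686/66163 + 481358 = 31847917668/66163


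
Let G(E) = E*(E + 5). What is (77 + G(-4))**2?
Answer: 5329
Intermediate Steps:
G(E) = E*(5 + E)
(77 + G(-4))**2 = (77 - 4*(5 - 4))**2 = (77 - 4*1)**2 = (77 - 4)**2 = 73**2 = 5329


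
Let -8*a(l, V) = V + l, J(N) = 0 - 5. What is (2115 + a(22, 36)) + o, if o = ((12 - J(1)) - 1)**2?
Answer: 9455/4 ≈ 2363.8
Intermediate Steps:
J(N) = -5
o = 256 (o = ((12 - 1*(-5)) - 1)**2 = ((12 + 5) - 1)**2 = (17 - 1)**2 = 16**2 = 256)
a(l, V) = -V/8 - l/8 (a(l, V) = -(V + l)/8 = -V/8 - l/8)
(2115 + a(22, 36)) + o = (2115 + (-1/8*36 - 1/8*22)) + 256 = (2115 + (-9/2 - 11/4)) + 256 = (2115 - 29/4) + 256 = 8431/4 + 256 = 9455/4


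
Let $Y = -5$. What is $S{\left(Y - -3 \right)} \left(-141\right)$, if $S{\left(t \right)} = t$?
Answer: $282$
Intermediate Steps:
$S{\left(Y - -3 \right)} \left(-141\right) = \left(-5 - -3\right) \left(-141\right) = \left(-5 + 3\right) \left(-141\right) = \left(-2\right) \left(-141\right) = 282$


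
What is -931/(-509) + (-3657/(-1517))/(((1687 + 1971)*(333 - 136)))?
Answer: 1017761418115/556433527778 ≈ 1.8291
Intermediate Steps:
-931/(-509) + (-3657/(-1517))/(((1687 + 1971)*(333 - 136))) = -931*(-1/509) + (-3657*(-1/1517))/((3658*197)) = 931/509 + (3657/1517)/720626 = 931/509 + (3657/1517)*(1/720626) = 931/509 + 3657/1093189642 = 1017761418115/556433527778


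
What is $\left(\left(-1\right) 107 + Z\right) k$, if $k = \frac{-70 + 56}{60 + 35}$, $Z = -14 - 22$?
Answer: $\frac{2002}{95} \approx 21.074$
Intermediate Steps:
$Z = -36$ ($Z = -14 - 22 = -36$)
$k = - \frac{14}{95} \approx -0.14737$
$\left(\left(-1\right) 107 + Z\right) k = \left(\left(-1\right) 107 - 36\right) \left(- \frac{14}{95}\right) = \left(-107 - 36\right) \left(- \frac{14}{95}\right) = \left(-143\right) \left(- \frac{14}{95}\right) = \frac{2002}{95}$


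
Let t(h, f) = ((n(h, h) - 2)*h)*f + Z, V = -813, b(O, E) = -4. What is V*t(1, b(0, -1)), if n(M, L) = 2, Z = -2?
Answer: 1626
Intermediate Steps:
t(h, f) = -2 (t(h, f) = ((2 - 2)*h)*f - 2 = (0*h)*f - 2 = 0*f - 2 = 0 - 2 = -2)
V*t(1, b(0, -1)) = -813*(-2) = 1626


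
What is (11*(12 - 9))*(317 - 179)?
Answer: 4554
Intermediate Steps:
(11*(12 - 9))*(317 - 179) = (11*3)*138 = 33*138 = 4554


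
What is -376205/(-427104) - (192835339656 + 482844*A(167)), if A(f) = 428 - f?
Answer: -82414569529645555/427104 ≈ -1.9296e+11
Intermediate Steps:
-376205/(-427104) - (192835339656 + 482844*A(167)) = -376205/(-427104) - (193041996888 - 80634948) = -376205*(-1/427104) - 482844/(1/((428 - 167) + 399374)) = 376205/427104 - 482844/(1/(261 + 399374)) = 376205/427104 - 482844/(1/399635) = 376205/427104 - 482844/1/399635 = 376205/427104 - 482844*399635 = 376205/427104 - 192961361940 = -82414569529645555/427104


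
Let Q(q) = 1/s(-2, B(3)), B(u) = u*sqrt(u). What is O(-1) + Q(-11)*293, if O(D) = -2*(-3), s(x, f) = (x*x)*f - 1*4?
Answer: 917/104 + 879*sqrt(3)/104 ≈ 23.456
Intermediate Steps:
B(u) = u**(3/2)
s(x, f) = -4 + f*x**2 (s(x, f) = x**2*f - 4 = f*x**2 - 4 = -4 + f*x**2)
Q(q) = 1/(-4 + 12*sqrt(3)) (Q(q) = 1/(-4 + 3**(3/2)*(-2)**2) = 1/(-4 + (3*sqrt(3))*4) = 1/(-4 + 12*sqrt(3)))
O(D) = 6
O(-1) + Q(-11)*293 = 6 + (1/104 + 3*sqrt(3)/104)*293 = 6 + (293/104 + 879*sqrt(3)/104) = 917/104 + 879*sqrt(3)/104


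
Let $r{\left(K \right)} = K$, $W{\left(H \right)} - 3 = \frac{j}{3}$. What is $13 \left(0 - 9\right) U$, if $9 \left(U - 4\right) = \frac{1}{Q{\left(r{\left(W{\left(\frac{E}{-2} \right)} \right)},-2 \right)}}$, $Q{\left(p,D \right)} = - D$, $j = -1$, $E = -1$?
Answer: $- \frac{949}{2} \approx -474.5$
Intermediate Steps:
$W{\left(H \right)} = \frac{8}{3}$ ($W{\left(H \right)} = 3 - \frac{1}{3} = \frac{8}{3}$)
$U = \frac{73}{18}$ ($U = 4 + \frac{1}{9 \left(\left(-1\right) \left(-2\right)\right)} = 4 + \frac{1}{9 \cdot 2} = 4 + \frac{1}{9} \cdot \frac{1}{2} = 4 + \frac{1}{18} = \frac{73}{18} \approx 4.0556$)
$13 \left(0 - 9\right) U = 13 \left(0 - 9\right) \frac{73}{18} = 13 \left(-9\right) \frac{73}{18} = \left(-117\right) \frac{73}{18} = - \frac{949}{2}$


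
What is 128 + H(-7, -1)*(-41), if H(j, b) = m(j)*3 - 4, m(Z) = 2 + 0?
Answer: 46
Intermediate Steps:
m(Z) = 2
H(j, b) = 2 (H(j, b) = 2*3 - 4 = 6 - 4 = 2)
128 + H(-7, -1)*(-41) = 128 + 2*(-41) = 128 - 82 = 46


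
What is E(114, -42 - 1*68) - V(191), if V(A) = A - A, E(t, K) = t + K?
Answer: 4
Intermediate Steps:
E(t, K) = K + t
V(A) = 0
E(114, -42 - 1*68) - V(191) = ((-42 - 1*68) + 114) - 1*0 = ((-42 - 68) + 114) + 0 = (-110 + 114) + 0 = 4 + 0 = 4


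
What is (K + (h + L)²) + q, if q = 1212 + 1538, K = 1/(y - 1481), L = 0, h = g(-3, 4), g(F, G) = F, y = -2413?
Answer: 10743545/3894 ≈ 2759.0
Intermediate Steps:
h = -3
K = -1/3894 (K = 1/(-2413 - 1481) = 1/(-3894) = -1/3894 ≈ -0.00025681)
q = 2750
(K + (h + L)²) + q = (-1/3894 + (-3 + 0)²) + 2750 = (-1/3894 + (-3)²) + 2750 = (-1/3894 + 9) + 2750 = 35045/3894 + 2750 = 10743545/3894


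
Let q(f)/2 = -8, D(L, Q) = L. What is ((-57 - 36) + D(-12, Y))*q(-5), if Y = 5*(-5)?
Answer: 1680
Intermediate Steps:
Y = -25
q(f) = -16 (q(f) = 2*(-8) = -16)
((-57 - 36) + D(-12, Y))*q(-5) = ((-57 - 36) - 12)*(-16) = (-93 - 12)*(-16) = -105*(-16) = 1680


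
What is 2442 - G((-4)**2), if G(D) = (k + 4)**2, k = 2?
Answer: 2406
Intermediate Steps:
G(D) = 36 (G(D) = (2 + 4)**2 = 6**2 = 36)
2442 - G((-4)**2) = 2442 - 1*36 = 2442 - 36 = 2406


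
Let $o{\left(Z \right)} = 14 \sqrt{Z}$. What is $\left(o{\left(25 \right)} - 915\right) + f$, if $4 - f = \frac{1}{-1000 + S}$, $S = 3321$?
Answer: $- \frac{1951962}{2321} \approx -841.0$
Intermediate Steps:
$f = \frac{9283}{2321}$ ($f = 4 - \frac{1}{-1000 + 3321} = 4 - \frac{1}{2321} = \frac{9283}{2321} \approx 3.9996$)
$\left(o{\left(25 \right)} - 915\right) + f = \left(14 \sqrt{25} - 915\right) + \frac{9283}{2321} = \left(14 \cdot 5 - 915\right) + \frac{9283}{2321} = \left(70 - 915\right) + \frac{9283}{2321} = -845 + \frac{9283}{2321} = - \frac{1951962}{2321}$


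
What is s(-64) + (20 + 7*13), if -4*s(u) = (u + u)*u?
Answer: -1937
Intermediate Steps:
s(u) = -u²/2 (s(u) = -(u + u)*u/4 = -2*u*u/4 = -u²/2)
s(-64) + (20 + 7*13) = -½*(-64)² + (20 + 7*13) = -½*4096 + (20 + 91) = -2048 + 111 = -1937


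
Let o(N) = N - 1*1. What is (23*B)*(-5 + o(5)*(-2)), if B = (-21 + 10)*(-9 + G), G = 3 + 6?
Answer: 0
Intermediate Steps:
o(N) = -1 + N (o(N) = N - 1 = -1 + N)
G = 9
B = 0 (B = (-21 + 10)*(-9 + 9) = -11*0 = 0)
(23*B)*(-5 + o(5)*(-2)) = (23*0)*(-5 + (-1 + 5)*(-2)) = 0*(-5 + 4*(-2)) = 0*(-5 - 8) = 0*(-13) = 0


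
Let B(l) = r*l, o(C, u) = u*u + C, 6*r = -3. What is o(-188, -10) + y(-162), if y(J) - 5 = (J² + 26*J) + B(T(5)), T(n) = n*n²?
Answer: 43773/2 ≈ 21887.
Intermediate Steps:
r = -½ (r = (⅙)*(-3) = -½ ≈ -0.50000)
T(n) = n³
o(C, u) = C + u² (o(C, u) = u² + C = C + u²)
B(l) = -l/2
y(J) = -115/2 + J² + 26*J (y(J) = 5 + ((J² + 26*J) - ½*5³) = 5 + ((J² + 26*J) - ½*125) = 5 + ((J² + 26*J) - 125/2) = 5 + (-125/2 + J² + 26*J) = -115/2 + J² + 26*J)
o(-188, -10) + y(-162) = (-188 + (-10)²) + (-115/2 + (-162)² + 26*(-162)) = (-188 + 100) + (-115/2 + 26244 - 4212) = -88 + 43949/2 = 43773/2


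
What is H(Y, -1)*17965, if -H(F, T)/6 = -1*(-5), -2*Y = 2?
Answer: -538950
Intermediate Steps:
Y = -1 (Y = -½*2 = -1)
H(F, T) = -30 (H(F, T) = -(-6)*(-5) = -6*5 = -30)
H(Y, -1)*17965 = -30*17965 = -538950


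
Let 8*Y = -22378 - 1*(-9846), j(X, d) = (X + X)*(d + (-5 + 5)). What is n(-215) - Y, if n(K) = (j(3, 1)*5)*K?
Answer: -9767/2 ≈ -4883.5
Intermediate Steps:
j(X, d) = 2*X*d (j(X, d) = (2*X)*(d + 0) = (2*X)*d = 2*X*d)
n(K) = 30*K (n(K) = ((2*3*1)*5)*K = (6*5)*K = 30*K)
Y = -3133/2 (Y = (-22378 - 1*(-9846))/8 = (-22378 + 9846)/8 = (⅛)*(-12532) = -3133/2 ≈ -1566.5)
n(-215) - Y = 30*(-215) - 1*(-3133/2) = -6450 + 3133/2 = -9767/2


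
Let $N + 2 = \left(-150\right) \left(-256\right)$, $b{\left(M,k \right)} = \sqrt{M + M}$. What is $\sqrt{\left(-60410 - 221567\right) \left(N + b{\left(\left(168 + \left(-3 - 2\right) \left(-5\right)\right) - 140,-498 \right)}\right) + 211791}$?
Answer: $\sqrt{-10827141055 - 281977 \sqrt{106}} \approx 1.0407 \cdot 10^{5} i$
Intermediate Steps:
$b{\left(M,k \right)} = \sqrt{2} \sqrt{M}$ ($b{\left(M,k \right)} = \sqrt{2 M} = \sqrt{2} \sqrt{M}$)
$N = 38398$ ($N = -2 - -38400 = -2 + 38400 = 38398$)
$\sqrt{\left(-60410 - 221567\right) \left(N + b{\left(\left(168 + \left(-3 - 2\right) \left(-5\right)\right) - 140,-498 \right)}\right) + 211791} = \sqrt{\left(-60410 - 221567\right) \left(38398 + \sqrt{2} \sqrt{\left(168 + \left(-3 - 2\right) \left(-5\right)\right) - 140}\right) + 211791} = \sqrt{- 281977 \left(38398 + \sqrt{2} \sqrt{\left(168 - -25\right) - 140}\right) + 211791} = \sqrt{- 281977 \left(38398 + \sqrt{2} \sqrt{\left(168 + 25\right) - 140}\right) + 211791} = \sqrt{- 281977 \left(38398 + \sqrt{2} \sqrt{193 - 140}\right) + 211791} = \sqrt{- 281977 \left(38398 + \sqrt{2} \sqrt{53}\right) + 211791} = \sqrt{- 281977 \left(38398 + \sqrt{106}\right) + 211791} = \sqrt{\left(-10827352846 - 281977 \sqrt{106}\right) + 211791} = \sqrt{-10827141055 - 281977 \sqrt{106}}$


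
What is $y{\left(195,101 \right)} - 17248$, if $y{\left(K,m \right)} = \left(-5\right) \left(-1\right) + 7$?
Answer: $-17236$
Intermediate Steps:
$y{\left(K,m \right)} = 12$ ($y{\left(K,m \right)} = 5 + 7 = 12$)
$y{\left(195,101 \right)} - 17248 = 12 - 17248 = -17236$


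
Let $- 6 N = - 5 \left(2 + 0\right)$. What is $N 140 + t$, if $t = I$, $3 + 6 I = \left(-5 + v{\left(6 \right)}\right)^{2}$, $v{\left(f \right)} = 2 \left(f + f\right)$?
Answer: $293$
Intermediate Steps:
$v{\left(f \right)} = 4 f$ ($v{\left(f \right)} = 2 \cdot 2 f = 4 f$)
$N = \frac{5}{3}$ ($N = - \frac{\left(-5\right) \left(2 + 0\right)}{6} = - \frac{\left(-5\right) 2}{6} = \left(- \frac{1}{6}\right) \left(-10\right) = \frac{5}{3} \approx 1.6667$)
$I = \frac{179}{3}$ ($I = - \frac{1}{2} + \frac{\left(-5 + 4 \cdot 6\right)^{2}}{6} = - \frac{1}{2} + \frac{\left(-5 + 24\right)^{2}}{6} = - \frac{1}{2} + \frac{19^{2}}{6} = - \frac{1}{2} + \frac{1}{6} \cdot 361 = - \frac{1}{2} + \frac{361}{6} = \frac{179}{3} \approx 59.667$)
$t = \frac{179}{3} \approx 59.667$
$N 140 + t = \frac{5}{3} \cdot 140 + \frac{179}{3} = \frac{700}{3} + \frac{179}{3} = 293$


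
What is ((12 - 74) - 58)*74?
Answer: -8880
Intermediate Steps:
((12 - 74) - 58)*74 = (-62 - 58)*74 = -120*74 = -8880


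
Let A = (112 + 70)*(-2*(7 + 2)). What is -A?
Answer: 3276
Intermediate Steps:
A = -3276 (A = 182*(-2*9) = 182*(-18) = -3276)
-A = -1*(-3276) = 3276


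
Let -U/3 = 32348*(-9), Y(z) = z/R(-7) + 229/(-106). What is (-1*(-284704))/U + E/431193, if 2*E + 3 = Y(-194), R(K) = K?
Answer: 15182831345009/46573143856596 ≈ 0.32600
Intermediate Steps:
Y(z) = -229/106 - z/7 (Y(z) = z/(-7) + 229/(-106) = z*(-⅐) + 229*(-1/106) = -z/7 - 229/106 = -229/106 - z/7)
E = 16735/1484 (E = -3/2 + (-229/106 - ⅐*(-194))/2 = -3/2 + (-229/106 + 194/7)/2 = -3/2 + (½)*(18961/742) = -3/2 + 18961/1484 = 16735/1484 ≈ 11.277)
U = 873396 (U = -97044*(-9) = -3*(-291132) = 873396)
(-1*(-284704))/U + E/431193 = -1*(-284704)/873396 + (16735/1484)/431193 = 284704*(1/873396) + (16735/1484)*(1/431193) = 71176/218349 + 16735/639890412 = 15182831345009/46573143856596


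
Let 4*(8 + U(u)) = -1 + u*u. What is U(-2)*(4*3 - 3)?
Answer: -261/4 ≈ -65.250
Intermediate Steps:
U(u) = -33/4 + u**2/4 (U(u) = -8 + (-1 + u*u)/4 = -8 + (-1 + u**2)/4 = -8 + (-1/4 + u**2/4) = -33/4 + u**2/4)
U(-2)*(4*3 - 3) = (-33/4 + (1/4)*(-2)**2)*(4*3 - 3) = (-33/4 + (1/4)*4)*(12 - 3) = (-33/4 + 1)*9 = -29/4*9 = -261/4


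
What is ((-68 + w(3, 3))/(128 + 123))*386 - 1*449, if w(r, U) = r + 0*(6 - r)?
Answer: -137789/251 ≈ -548.96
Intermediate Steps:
w(r, U) = r (w(r, U) = r + 0 = r)
((-68 + w(3, 3))/(128 + 123))*386 - 1*449 = ((-68 + 3)/(128 + 123))*386 - 1*449 = -65/251*386 - 449 = -25090/251 - 449 = -137789/251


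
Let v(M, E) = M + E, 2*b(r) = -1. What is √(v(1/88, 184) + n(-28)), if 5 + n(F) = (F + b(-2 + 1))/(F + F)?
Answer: √17030013/308 ≈ 13.399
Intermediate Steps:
b(r) = -½ (b(r) = (½)*(-1) = -½)
v(M, E) = E + M
n(F) = -5 + (-½ + F)/(2*F) (n(F) = -5 + (F - ½)/(F + F) = -5 + (-½ + F)/((2*F)) = -5 + (-½ + F)*(1/(2*F)) = -5 + (-½ + F)/(2*F))
√(v(1/88, 184) + n(-28)) = √((184 + 1/88) + (¼)*(-1 - 18*(-28))/(-28)) = √((184 + 1/88) + (¼)*(-1/28)*(-1 + 504)) = √(16193/88 + (¼)*(-1/28)*503) = √(16193/88 - 503/112) = √(221169/1232) = √17030013/308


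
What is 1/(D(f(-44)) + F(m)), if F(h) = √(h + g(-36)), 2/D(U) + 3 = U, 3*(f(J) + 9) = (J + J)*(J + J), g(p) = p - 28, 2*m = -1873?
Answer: 3854/4953580889 - 7426658*I*√4002/14860742667 ≈ 7.7802e-7 - 0.031615*I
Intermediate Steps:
m = -1873/2 (m = (½)*(-1873) = -1873/2 ≈ -936.50)
g(p) = -28 + p
f(J) = -9 + 4*J²/3 (f(J) = -9 + ((J + J)*(J + J))/3 = -9 + ((2*J)*(2*J))/3 = -9 + (4*J²)/3 = -9 + 4*J²/3)
D(U) = 2/(-3 + U)
F(h) = √(-64 + h) (F(h) = √(h + (-28 - 36)) = √(h - 64) = √(-64 + h))
1/(D(f(-44)) + F(m)) = 1/(2/(-3 + (-9 + (4/3)*(-44)²)) + √(-64 - 1873/2)) = 1/(2/(-3 + (-9 + (4/3)*1936)) + √(-2001/2)) = 1/(2/(-3 + (-9 + 7744/3)) + I*√4002/2) = 1/(2/(-3 + 7717/3) + I*√4002/2) = 1/(2/(7708/3) + I*√4002/2) = 1/(2*(3/7708) + I*√4002/2) = 1/(3/3854 + I*√4002/2)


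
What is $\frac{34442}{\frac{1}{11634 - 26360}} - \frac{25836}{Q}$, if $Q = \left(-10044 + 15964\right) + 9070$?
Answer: $- \frac{3801410738458}{7495} \approx -5.0719 \cdot 10^{8}$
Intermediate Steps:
$Q = 14990$ ($Q = 5920 + 9070 = 14990$)
$\frac{34442}{\frac{1}{11634 - 26360}} - \frac{25836}{Q} = \frac{34442}{\frac{1}{11634 - 26360}} - \frac{25836}{14990} = \frac{34442}{\frac{1}{-14726}} - \frac{12918}{7495} = \frac{34442}{- \frac{1}{14726}} - \frac{12918}{7495} = 34442 \left(-14726\right) - \frac{12918}{7495} = -507192892 - \frac{12918}{7495} = - \frac{3801410738458}{7495}$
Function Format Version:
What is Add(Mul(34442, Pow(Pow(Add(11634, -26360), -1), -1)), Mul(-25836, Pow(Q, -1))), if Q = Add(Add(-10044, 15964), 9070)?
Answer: Rational(-3801410738458, 7495) ≈ -5.0719e+8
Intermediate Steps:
Q = 14990 (Q = Add(5920, 9070) = 14990)
Add(Mul(34442, Pow(Pow(Add(11634, -26360), -1), -1)), Mul(-25836, Pow(Q, -1))) = Add(Mul(34442, Pow(Pow(Add(11634, -26360), -1), -1)), Mul(-25836, Pow(14990, -1))) = Add(Mul(34442, Pow(Pow(-14726, -1), -1)), Mul(-25836, Rational(1, 14990))) = Add(Mul(34442, Pow(Rational(-1, 14726), -1)), Rational(-12918, 7495)) = Add(Mul(34442, -14726), Rational(-12918, 7495)) = Add(-507192892, Rational(-12918, 7495)) = Rational(-3801410738458, 7495)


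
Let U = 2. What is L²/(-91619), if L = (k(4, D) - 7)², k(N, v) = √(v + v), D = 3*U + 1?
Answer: -6713/91619 + 1764*√14/91619 ≈ -0.0012303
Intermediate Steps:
D = 7 (D = 3*2 + 1 = 6 + 1 = 7)
k(N, v) = √2*√v (k(N, v) = √(2*v) = √2*√v)
L = (-7 + √14)² (L = (√2*√7 - 7)² = (√14 - 7)² = (-7 + √14)² ≈ 10.617)
L²/(-91619) = ((7 - √14)²)²/(-91619) = (7 - √14)⁴*(-1/91619) = -(7 - √14)⁴/91619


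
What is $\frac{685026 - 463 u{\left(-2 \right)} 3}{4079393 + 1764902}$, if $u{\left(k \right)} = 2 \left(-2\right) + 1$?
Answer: $\frac{689193}{5844295} \approx 0.11793$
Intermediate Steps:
$u{\left(k \right)} = -3$ ($u{\left(k \right)} = -4 + 1 = -3$)
$\frac{685026 - 463 u{\left(-2 \right)} 3}{4079393 + 1764902} = \frac{685026 - 463 \left(\left(-3\right) 3\right)}{4079393 + 1764902} = \frac{685026 - -4167}{5844295} = \left(685026 + 4167\right) \frac{1}{5844295} = 689193 \cdot \frac{1}{5844295} = \frac{689193}{5844295}$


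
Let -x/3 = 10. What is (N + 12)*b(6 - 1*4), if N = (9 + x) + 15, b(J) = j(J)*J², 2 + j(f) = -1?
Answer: -72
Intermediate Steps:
x = -30 (x = -3*10 = -30)
j(f) = -3 (j(f) = -2 - 1 = -3)
b(J) = -3*J²
N = -6 (N = (9 - 30) + 15 = -21 + 15 = -6)
(N + 12)*b(6 - 1*4) = (-6 + 12)*(-3*(6 - 1*4)²) = 6*(-3*(6 - 4)²) = 6*(-3*2²) = 6*(-3*4) = 6*(-12) = -72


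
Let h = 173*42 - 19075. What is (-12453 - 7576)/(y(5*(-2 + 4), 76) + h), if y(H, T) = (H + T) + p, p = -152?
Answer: 20029/11875 ≈ 1.6867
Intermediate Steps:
y(H, T) = -152 + H + T (y(H, T) = (H + T) - 152 = -152 + H + T)
h = -11809 (h = 7266 - 19075 = -11809)
(-12453 - 7576)/(y(5*(-2 + 4), 76) + h) = (-12453 - 7576)/((-152 + 5*(-2 + 4) + 76) - 11809) = -20029/((-152 + 5*2 + 76) - 11809) = -20029/((-152 + 10 + 76) - 11809) = -20029/(-66 - 11809) = -20029/(-11875) = -20029*(-1/11875) = 20029/11875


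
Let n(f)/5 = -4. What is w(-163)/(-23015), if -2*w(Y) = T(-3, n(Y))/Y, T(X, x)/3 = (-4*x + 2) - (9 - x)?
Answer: -159/7502890 ≈ -2.1192e-5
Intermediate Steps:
n(f) = -20 (n(f) = 5*(-4) = -20)
T(X, x) = -21 - 9*x (T(X, x) = 3*((-4*x + 2) - (9 - x)) = 3*((2 - 4*x) + (-9 + x)) = 3*(-7 - 3*x) = -21 - 9*x)
w(Y) = -159/(2*Y) (w(Y) = -(-21 - 9*(-20))/(2*Y) = -(-21 + 180)/(2*Y) = -159/(2*Y))
w(-163)/(-23015) = -159/2/(-163)/(-23015) = -159/2*(-1/163)*(-1/23015) = (159/326)*(-1/23015) = -159/7502890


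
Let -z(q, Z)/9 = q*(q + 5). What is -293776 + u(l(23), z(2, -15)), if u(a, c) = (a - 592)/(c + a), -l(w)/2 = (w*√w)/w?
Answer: -1159221471/3946 - 233*√23/3946 ≈ -2.9377e+5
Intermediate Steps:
z(q, Z) = -9*q*(5 + q) (z(q, Z) = -9*q*(q + 5) = -9*q*(5 + q))
l(w) = -2*√w (l(w) = -2*w*√w/w = -2*w^(3/2)/w = -2*√w)
u(a, c) = (-592 + a)/(a + c)
-293776 + u(l(23), z(2, -15)) = -293776 + (-592 - 2*√23)/(-2*√23 - 9*2*(5 + 2)) = -293776 + (-592 - 2*√23)/(-2*√23 - 9*2*7) = -293776 + (-592 - 2*√23)/(-2*√23 - 126) = -293776 + (-592 - 2*√23)/(-126 - 2*√23)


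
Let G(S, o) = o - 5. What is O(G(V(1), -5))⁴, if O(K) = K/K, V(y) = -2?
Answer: 1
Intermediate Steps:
G(S, o) = -5 + o
O(K) = 1
O(G(V(1), -5))⁴ = 1⁴ = 1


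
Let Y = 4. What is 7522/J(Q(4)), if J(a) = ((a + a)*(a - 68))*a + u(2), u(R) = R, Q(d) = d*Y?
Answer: -3761/13311 ≈ -0.28255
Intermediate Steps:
Q(d) = 4*d (Q(d) = d*4 = 4*d)
J(a) = 2 + 2*a²*(-68 + a) (J(a) = ((a + a)*(a - 68))*a + 2 = ((2*a)*(-68 + a))*a + 2 = (2*a*(-68 + a))*a + 2 = 2*a²*(-68 + a) + 2 = 2 + 2*a²*(-68 + a))
7522/J(Q(4)) = 7522/(2 - 136*(4*4)² + 2*(4*4)³) = 7522/(2 - 136*16² + 2*16³) = 7522/(2 - 136*256 + 2*4096) = 7522/(2 - 34816 + 8192) = 7522/(-26622) = 7522*(-1/26622) = -3761/13311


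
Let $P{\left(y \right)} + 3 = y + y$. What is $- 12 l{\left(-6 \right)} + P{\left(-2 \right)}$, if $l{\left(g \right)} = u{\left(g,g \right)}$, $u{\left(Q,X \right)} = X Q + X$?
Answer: $-367$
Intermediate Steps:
$P{\left(y \right)} = -3 + 2 y$ ($P{\left(y \right)} = -3 + \left(y + y\right) = -3 + 2 y$)
$u{\left(Q,X \right)} = X + Q X$ ($u{\left(Q,X \right)} = Q X + X = X + Q X$)
$l{\left(g \right)} = g \left(1 + g\right)$
$- 12 l{\left(-6 \right)} + P{\left(-2 \right)} = - 12 \left(- 6 \left(1 - 6\right)\right) + \left(-3 + 2 \left(-2\right)\right) = - 12 \left(\left(-6\right) \left(-5\right)\right) - 7 = \left(-12\right) 30 - 7 = -360 - 7 = -367$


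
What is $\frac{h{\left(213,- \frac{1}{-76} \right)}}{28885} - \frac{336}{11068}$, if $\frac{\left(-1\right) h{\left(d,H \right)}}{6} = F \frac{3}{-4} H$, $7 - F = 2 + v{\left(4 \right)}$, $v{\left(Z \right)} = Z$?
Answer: $- \frac{368778777}{12148568840} \approx -0.030356$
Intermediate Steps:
$F = 1$ ($F = 7 - \left(2 + 4\right) = 7 - 6 = 1$)
$h{\left(d,H \right)} = \frac{9 H}{2}$ ($h{\left(d,H \right)} = - 6 \cdot 1 \frac{3}{-4} H = - 6 \cdot 1 \cdot 3 \left(- \frac{1}{4}\right) H = - 6 \cdot 1 \left(- \frac{3}{4}\right) H = - 6 \left(- \frac{3 H}{4}\right) = \frac{9 H}{2}$)
$\frac{h{\left(213,- \frac{1}{-76} \right)}}{28885} - \frac{336}{11068} = \frac{\frac{9}{2} \left(- \frac{1}{-76}\right)}{28885} - \frac{336}{11068} = \frac{9 \left(\left(-1\right) \left(- \frac{1}{76}\right)\right)}{2} \cdot \frac{1}{28885} - \frac{84}{2767} = \frac{9}{2} \cdot \frac{1}{76} \cdot \frac{1}{28885} - \frac{84}{2767} = \frac{9}{152} \cdot \frac{1}{28885} - \frac{84}{2767} = \frac{9}{4390520} - \frac{84}{2767} = - \frac{368778777}{12148568840}$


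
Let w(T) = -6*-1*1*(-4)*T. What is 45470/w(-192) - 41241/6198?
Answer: 7648711/2380032 ≈ 3.2137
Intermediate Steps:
w(T) = -24*T (w(T) = -6*(-1*(-4))*T = -24*T)
45470/w(-192) - 41241/6198 = 45470/((-24*(-192))) - 41241/6198 = 45470/4608 - 41241*1/6198 = 45470*(1/4608) - 13747/2066 = 22735/2304 - 13747/2066 = 7648711/2380032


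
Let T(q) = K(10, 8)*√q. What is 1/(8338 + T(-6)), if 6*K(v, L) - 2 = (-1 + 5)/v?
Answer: 104225/869028062 - 5*I*√6/869028062 ≈ 0.00011993 - 1.4093e-8*I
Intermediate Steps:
K(v, L) = ⅓ + 2/(3*v) (K(v, L) = ⅓ + ((-1 + 5)/v)/6 = ⅓ + (4/v)/6 = ⅓ + 2/(3*v))
T(q) = 2*√q/5 (T(q) = ((⅓)*(2 + 10)/10)*√q = ((⅓)*(⅒)*12)*√q = 2*√q/5)
1/(8338 + T(-6)) = 1/(8338 + 2*√(-6)/5) = 1/(8338 + 2*(I*√6)/5) = 1/(8338 + 2*I*√6/5)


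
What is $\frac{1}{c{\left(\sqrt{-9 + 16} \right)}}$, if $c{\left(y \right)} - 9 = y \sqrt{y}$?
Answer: $\frac{1}{9 + 7^{\frac{3}{4}}} \approx 0.075168$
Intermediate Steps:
$c{\left(y \right)} = 9 + y^{\frac{3}{2}}$ ($c{\left(y \right)} = 9 + y \sqrt{y} = 9 + y^{\frac{3}{2}}$)
$\frac{1}{c{\left(\sqrt{-9 + 16} \right)}} = \frac{1}{9 + \left(\sqrt{-9 + 16}\right)^{\frac{3}{2}}} = \frac{1}{9 + \left(\sqrt{7}\right)^{\frac{3}{2}}} = \frac{1}{9 + 7^{\frac{3}{4}}}$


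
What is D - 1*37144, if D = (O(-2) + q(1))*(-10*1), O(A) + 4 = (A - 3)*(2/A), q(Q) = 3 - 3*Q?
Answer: -37154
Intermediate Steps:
O(A) = -4 + 2*(-3 + A)/A (O(A) = -4 + (A - 3)*(2/A) = -4 + (-3 + A)*(2/A) = -4 + 2*(-3 + A)/A)
D = -10 (D = ((-2 - 6/(-2)) + (3 - 3*1))*(-10*1) = ((-2 - 6*(-½)) + (3 - 3))*(-10) = ((-2 + 3) + 0)*(-10) = (1 + 0)*(-10) = 1*(-10) = -10)
D - 1*37144 = -10 - 1*37144 = -10 - 37144 = -37154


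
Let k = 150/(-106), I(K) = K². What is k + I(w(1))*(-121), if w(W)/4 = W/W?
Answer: -102683/53 ≈ -1937.4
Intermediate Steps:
w(W) = 4 (w(W) = 4*(W/W) = 4*1 = 4)
k = -75/53 (k = 150*(-1/106) = -75/53 ≈ -1.4151)
k + I(w(1))*(-121) = -75/53 + 4²*(-121) = -75/53 + 16*(-121) = -75/53 - 1936 = -102683/53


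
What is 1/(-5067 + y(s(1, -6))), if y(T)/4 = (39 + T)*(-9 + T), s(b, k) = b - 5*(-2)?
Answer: -1/4667 ≈ -0.00021427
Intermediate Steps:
s(b, k) = 10 + b (s(b, k) = b + 10 = 10 + b)
y(T) = 4*(-9 + T)*(39 + T) (y(T) = 4*((39 + T)*(-9 + T)) = 4*((-9 + T)*(39 + T)) = 4*(-9 + T)*(39 + T))
1/(-5067 + y(s(1, -6))) = 1/(-5067 + (-1404 + 4*(10 + 1)² + 120*(10 + 1))) = 1/(-5067 + (-1404 + 4*11² + 120*11)) = 1/(-5067 + (-1404 + 4*121 + 1320)) = 1/(-5067 + (-1404 + 484 + 1320)) = 1/(-5067 + 400) = 1/(-4667) = -1/4667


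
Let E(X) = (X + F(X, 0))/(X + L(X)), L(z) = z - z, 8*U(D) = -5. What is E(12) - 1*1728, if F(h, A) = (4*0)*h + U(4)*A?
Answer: -1727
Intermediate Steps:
U(D) = -5/8 (U(D) = (1/8)*(-5) = -5/8)
L(z) = 0
F(h, A) = -5*A/8 (F(h, A) = (4*0)*h - 5*A/8 = 0*h - 5*A/8 = 0 - 5*A/8 = -5*A/8)
E(X) = 1 (E(X) = (X - 5/8*0)/(X + 0) = (X + 0)/X = X/X = 1)
E(12) - 1*1728 = 1 - 1*1728 = 1 - 1728 = -1727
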